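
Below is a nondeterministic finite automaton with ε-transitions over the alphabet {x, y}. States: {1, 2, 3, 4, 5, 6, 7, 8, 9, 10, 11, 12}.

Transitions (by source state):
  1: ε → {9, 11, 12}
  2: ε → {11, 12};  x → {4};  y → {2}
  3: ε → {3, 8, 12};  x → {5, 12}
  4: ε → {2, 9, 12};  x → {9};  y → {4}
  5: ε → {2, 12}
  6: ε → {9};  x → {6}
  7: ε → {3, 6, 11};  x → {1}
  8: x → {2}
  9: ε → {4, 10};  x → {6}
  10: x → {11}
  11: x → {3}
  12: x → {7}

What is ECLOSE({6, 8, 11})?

Start with {6, 8, 11}.
From 6 via ε: add 9.
From 9 via ε: add 4, 10.
From 4 via ε: add 2, 12.
No new states can be added; the closed set is {2, 4, 6, 8, 9, 10, 11, 12}.

{2, 4, 6, 8, 9, 10, 11, 12}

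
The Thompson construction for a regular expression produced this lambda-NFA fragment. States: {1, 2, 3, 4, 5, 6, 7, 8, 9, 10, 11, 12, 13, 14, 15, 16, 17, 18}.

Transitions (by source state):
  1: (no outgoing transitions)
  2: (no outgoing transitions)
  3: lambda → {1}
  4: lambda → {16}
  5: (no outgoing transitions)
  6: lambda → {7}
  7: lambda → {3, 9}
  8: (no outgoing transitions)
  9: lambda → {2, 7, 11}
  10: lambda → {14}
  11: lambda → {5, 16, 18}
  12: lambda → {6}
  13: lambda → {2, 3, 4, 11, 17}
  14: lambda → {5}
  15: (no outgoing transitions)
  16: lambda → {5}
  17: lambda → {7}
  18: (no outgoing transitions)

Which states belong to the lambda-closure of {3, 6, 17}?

{1, 2, 3, 5, 6, 7, 9, 11, 16, 17, 18}

Start with {3, 6, 17}.
From 3 via lambda: add 1.
From 6 via lambda: add 7.
From 7 via lambda: add 9.
From 9 via lambda: add 2, 11.
From 11 via lambda: add 5, 16, 18.
No new states can be added; the closed set is {1, 2, 3, 5, 6, 7, 9, 11, 16, 17, 18}.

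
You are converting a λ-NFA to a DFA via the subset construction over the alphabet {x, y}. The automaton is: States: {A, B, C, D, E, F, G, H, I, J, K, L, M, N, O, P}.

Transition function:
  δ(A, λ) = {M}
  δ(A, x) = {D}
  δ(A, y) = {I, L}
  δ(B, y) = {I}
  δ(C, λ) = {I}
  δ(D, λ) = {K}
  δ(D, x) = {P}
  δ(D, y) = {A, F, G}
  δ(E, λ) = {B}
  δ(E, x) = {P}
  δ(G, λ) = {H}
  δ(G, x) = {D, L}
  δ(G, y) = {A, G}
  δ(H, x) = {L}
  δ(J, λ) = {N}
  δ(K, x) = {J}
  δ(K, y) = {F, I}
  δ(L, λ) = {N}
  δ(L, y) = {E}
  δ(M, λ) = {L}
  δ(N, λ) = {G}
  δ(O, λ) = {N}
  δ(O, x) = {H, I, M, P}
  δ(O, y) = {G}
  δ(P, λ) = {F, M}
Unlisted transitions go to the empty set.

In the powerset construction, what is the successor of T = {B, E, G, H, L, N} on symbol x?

E on x → {P}.
G on x → {D, L}.
H on x → {L}.
No x-transition from B, L, N.
Union after reading x: {D, L, P}.
Now take the λ-closure:
From D via λ: add K.
From L via λ: add N.
From P via λ: add F, M.
From N via λ: add G.
From G via λ: add H.
No new states can be added; the closed set is {D, F, G, H, K, L, M, N, P}.

{D, F, G, H, K, L, M, N, P}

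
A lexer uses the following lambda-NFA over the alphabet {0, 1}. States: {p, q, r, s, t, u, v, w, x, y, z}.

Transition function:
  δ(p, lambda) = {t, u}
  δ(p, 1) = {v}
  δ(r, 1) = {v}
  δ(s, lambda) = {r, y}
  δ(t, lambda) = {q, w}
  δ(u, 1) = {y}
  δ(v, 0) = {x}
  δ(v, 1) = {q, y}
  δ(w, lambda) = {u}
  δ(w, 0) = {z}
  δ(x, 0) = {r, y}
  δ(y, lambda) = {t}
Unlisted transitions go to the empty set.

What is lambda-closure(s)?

Start with {s}.
From s via lambda: add r, y.
From y via lambda: add t.
From t via lambda: add q, w.
From w via lambda: add u.
No new states can be added; the closed set is {q, r, s, t, u, w, y}.

{q, r, s, t, u, w, y}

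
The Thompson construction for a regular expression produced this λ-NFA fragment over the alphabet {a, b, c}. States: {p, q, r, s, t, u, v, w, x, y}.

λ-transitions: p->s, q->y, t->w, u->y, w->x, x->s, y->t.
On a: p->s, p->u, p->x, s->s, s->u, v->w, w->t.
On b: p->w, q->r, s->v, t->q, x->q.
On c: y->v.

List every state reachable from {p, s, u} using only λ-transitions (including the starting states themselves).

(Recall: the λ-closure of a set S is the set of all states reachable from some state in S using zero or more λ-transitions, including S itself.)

{p, s, t, u, w, x, y}

Start with {p, s, u}.
From u via λ: add y.
From y via λ: add t.
From t via λ: add w.
From w via λ: add x.
No new states can be added; the closed set is {p, s, t, u, w, x, y}.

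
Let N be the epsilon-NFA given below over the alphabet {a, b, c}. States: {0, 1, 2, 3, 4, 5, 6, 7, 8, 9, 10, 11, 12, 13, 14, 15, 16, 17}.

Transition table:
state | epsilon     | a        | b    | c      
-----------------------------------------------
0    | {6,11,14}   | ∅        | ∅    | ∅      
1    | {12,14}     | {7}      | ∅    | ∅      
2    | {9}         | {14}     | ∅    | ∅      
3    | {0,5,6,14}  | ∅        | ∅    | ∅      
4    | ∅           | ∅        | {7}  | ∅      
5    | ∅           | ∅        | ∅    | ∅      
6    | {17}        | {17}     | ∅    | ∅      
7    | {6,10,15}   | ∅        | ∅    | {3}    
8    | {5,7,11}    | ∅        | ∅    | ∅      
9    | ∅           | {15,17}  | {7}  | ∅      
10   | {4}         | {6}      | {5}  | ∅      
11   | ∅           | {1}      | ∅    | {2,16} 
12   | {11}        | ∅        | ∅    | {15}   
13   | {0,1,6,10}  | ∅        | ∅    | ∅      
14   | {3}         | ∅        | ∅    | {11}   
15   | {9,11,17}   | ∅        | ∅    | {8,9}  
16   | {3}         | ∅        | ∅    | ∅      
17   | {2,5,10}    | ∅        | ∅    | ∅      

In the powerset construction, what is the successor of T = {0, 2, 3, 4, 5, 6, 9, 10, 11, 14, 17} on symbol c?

11 on c → {2, 16}.
14 on c → {11}.
No c-transition from 0, 2, 3, 4, 5, 6, 9, 10, 17.
Union after reading c: {2, 11, 16}.
Now take the epsilon-closure:
From 2 via epsilon: add 9.
From 16 via epsilon: add 3.
From 3 via epsilon: add 0, 5, 6, 14.
From 6 via epsilon: add 17.
From 17 via epsilon: add 10.
From 10 via epsilon: add 4.
No new states can be added; the closed set is {0, 2, 3, 4, 5, 6, 9, 10, 11, 14, 16, 17}.

{0, 2, 3, 4, 5, 6, 9, 10, 11, 14, 16, 17}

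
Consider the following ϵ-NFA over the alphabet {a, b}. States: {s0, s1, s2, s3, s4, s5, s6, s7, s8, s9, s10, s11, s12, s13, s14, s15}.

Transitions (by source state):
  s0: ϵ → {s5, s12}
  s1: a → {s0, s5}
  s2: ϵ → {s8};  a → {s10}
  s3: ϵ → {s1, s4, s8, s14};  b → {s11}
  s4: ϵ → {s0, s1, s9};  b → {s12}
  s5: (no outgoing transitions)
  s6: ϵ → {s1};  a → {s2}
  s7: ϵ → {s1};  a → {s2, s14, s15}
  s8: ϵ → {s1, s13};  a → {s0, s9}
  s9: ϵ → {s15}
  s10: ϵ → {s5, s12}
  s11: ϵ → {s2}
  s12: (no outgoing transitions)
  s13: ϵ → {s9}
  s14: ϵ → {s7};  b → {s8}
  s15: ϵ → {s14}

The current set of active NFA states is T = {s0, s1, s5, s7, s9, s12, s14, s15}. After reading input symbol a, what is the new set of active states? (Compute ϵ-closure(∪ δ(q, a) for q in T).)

{s0, s1, s2, s5, s7, s8, s9, s12, s13, s14, s15}

s1 on a → {s0, s5}.
s7 on a → {s2, s14, s15}.
No a-transition from s0, s5, s9, s12, s14, s15.
Union after reading a: {s0, s2, s5, s14, s15}.
Now take the ϵ-closure:
From s0 via ϵ: add s12.
From s2 via ϵ: add s8.
From s14 via ϵ: add s7.
From s7 via ϵ: add s1.
From s8 via ϵ: add s13.
From s13 via ϵ: add s9.
No new states can be added; the closed set is {s0, s1, s2, s5, s7, s8, s9, s12, s13, s14, s15}.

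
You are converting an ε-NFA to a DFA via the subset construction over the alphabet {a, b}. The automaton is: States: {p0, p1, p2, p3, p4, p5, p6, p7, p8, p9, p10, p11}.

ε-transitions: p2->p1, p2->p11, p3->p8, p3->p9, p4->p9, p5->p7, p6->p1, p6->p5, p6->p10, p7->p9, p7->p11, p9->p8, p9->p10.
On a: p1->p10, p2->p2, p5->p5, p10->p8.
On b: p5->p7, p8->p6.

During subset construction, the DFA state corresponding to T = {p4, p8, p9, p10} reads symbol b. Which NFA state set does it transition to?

p8 on b → {p6}.
No b-transition from p4, p9, p10.
Union after reading b: {p6}.
Now take the ε-closure:
From p6 via ε: add p1, p5, p10.
From p5 via ε: add p7.
From p7 via ε: add p9, p11.
From p9 via ε: add p8.
No new states can be added; the closed set is {p1, p5, p6, p7, p8, p9, p10, p11}.

{p1, p5, p6, p7, p8, p9, p10, p11}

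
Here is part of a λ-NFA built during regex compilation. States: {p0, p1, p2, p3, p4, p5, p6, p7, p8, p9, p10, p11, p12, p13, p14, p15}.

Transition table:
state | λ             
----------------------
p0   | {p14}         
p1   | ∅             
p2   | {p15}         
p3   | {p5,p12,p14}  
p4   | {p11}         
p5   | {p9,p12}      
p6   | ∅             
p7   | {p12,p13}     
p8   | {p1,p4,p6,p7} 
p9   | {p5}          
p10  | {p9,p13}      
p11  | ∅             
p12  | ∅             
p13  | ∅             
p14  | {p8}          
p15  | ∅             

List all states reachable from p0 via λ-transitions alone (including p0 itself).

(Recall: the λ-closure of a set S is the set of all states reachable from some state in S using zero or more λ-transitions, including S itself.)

Start with {p0}.
From p0 via λ: add p14.
From p14 via λ: add p8.
From p8 via λ: add p1, p4, p6, p7.
From p4 via λ: add p11.
From p7 via λ: add p12, p13.
No new states can be added; the closed set is {p0, p1, p4, p6, p7, p8, p11, p12, p13, p14}.

{p0, p1, p4, p6, p7, p8, p11, p12, p13, p14}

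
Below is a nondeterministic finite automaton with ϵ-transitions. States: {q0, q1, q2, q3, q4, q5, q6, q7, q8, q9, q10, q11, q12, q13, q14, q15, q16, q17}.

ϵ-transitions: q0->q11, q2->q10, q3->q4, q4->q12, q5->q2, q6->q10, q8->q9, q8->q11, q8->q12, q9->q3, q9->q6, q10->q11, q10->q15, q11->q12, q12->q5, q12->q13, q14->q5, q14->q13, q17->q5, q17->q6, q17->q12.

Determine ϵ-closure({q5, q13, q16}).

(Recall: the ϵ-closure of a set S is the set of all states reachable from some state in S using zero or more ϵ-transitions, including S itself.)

{q2, q5, q10, q11, q12, q13, q15, q16}

Start with {q5, q13, q16}.
From q5 via ϵ: add q2.
From q2 via ϵ: add q10.
From q10 via ϵ: add q11, q15.
From q11 via ϵ: add q12.
No new states can be added; the closed set is {q2, q5, q10, q11, q12, q13, q15, q16}.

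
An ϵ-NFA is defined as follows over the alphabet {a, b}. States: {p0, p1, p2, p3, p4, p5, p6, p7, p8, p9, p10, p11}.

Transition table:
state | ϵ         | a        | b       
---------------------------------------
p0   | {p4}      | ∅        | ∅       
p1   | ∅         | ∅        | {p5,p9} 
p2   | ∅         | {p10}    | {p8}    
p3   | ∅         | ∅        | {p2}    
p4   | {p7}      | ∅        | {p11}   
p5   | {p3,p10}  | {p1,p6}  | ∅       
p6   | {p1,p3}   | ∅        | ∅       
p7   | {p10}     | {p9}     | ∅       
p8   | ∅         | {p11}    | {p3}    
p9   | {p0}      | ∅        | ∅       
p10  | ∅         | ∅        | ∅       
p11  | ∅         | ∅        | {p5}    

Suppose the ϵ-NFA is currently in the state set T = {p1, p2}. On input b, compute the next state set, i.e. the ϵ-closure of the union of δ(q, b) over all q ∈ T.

p1 on b → {p5, p9}.
p2 on b → {p8}.
Union after reading b: {p5, p8, p9}.
Now take the ϵ-closure:
From p5 via ϵ: add p3, p10.
From p9 via ϵ: add p0.
From p0 via ϵ: add p4.
From p4 via ϵ: add p7.
No new states can be added; the closed set is {p0, p3, p4, p5, p7, p8, p9, p10}.

{p0, p3, p4, p5, p7, p8, p9, p10}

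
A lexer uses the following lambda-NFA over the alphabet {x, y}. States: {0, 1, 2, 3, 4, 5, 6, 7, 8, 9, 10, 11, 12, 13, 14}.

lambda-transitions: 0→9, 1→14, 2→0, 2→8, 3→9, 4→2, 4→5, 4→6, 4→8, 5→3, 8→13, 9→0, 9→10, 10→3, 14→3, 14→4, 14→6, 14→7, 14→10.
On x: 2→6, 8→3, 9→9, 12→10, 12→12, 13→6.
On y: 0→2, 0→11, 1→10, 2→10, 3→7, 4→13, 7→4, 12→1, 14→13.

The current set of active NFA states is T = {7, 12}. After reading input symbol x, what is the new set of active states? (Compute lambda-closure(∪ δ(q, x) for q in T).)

{0, 3, 9, 10, 12}

12 on x → {10, 12}.
No x-transition from 7.
Union after reading x: {10, 12}.
Now take the lambda-closure:
From 10 via lambda: add 3.
From 3 via lambda: add 9.
From 9 via lambda: add 0.
No new states can be added; the closed set is {0, 3, 9, 10, 12}.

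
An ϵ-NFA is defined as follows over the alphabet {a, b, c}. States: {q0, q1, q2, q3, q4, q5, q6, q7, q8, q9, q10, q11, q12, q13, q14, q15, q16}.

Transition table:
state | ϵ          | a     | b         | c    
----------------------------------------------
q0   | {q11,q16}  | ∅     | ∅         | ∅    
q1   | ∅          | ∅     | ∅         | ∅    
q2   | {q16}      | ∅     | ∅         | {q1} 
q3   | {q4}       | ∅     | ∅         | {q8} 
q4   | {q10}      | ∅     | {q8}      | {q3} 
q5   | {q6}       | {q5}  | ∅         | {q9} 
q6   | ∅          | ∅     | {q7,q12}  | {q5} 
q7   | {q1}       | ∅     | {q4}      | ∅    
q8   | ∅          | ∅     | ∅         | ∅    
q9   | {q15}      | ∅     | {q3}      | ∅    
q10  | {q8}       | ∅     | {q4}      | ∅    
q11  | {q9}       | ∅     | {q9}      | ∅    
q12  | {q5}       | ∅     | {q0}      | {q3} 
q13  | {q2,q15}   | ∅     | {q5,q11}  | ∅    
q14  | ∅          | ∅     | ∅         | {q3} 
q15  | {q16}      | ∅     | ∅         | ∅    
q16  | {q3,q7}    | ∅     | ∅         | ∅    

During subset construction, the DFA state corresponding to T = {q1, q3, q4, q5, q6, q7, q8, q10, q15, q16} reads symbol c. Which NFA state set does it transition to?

q3 on c → {q8}.
q4 on c → {q3}.
q5 on c → {q9}.
q6 on c → {q5}.
No c-transition from q1, q7, q8, q10, q15, q16.
Union after reading c: {q3, q5, q8, q9}.
Now take the ϵ-closure:
From q3 via ϵ: add q4.
From q5 via ϵ: add q6.
From q9 via ϵ: add q15.
From q4 via ϵ: add q10.
From q15 via ϵ: add q16.
From q16 via ϵ: add q7.
From q7 via ϵ: add q1.
No new states can be added; the closed set is {q1, q3, q4, q5, q6, q7, q8, q9, q10, q15, q16}.

{q1, q3, q4, q5, q6, q7, q8, q9, q10, q15, q16}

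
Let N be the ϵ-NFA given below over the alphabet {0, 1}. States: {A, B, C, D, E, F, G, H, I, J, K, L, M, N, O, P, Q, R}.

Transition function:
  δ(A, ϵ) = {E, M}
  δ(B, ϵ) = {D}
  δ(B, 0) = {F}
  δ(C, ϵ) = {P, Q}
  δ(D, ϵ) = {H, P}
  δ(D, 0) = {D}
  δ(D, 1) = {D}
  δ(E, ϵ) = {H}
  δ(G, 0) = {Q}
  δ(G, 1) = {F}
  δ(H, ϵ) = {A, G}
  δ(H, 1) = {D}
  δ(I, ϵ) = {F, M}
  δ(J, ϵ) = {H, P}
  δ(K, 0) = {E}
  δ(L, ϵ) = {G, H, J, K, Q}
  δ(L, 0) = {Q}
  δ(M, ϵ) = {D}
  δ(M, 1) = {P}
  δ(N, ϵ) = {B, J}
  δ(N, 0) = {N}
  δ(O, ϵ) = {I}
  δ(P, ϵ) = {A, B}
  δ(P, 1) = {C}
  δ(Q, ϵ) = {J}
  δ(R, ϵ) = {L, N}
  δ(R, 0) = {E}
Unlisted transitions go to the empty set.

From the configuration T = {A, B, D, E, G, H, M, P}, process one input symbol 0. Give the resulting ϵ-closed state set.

B on 0 → {F}.
D on 0 → {D}.
G on 0 → {Q}.
No 0-transition from A, E, H, M, P.
Union after reading 0: {D, F, Q}.
Now take the ϵ-closure:
From D via ϵ: add H, P.
From Q via ϵ: add J.
From H via ϵ: add A, G.
From P via ϵ: add B.
From A via ϵ: add E, M.
No new states can be added; the closed set is {A, B, D, E, F, G, H, J, M, P, Q}.

{A, B, D, E, F, G, H, J, M, P, Q}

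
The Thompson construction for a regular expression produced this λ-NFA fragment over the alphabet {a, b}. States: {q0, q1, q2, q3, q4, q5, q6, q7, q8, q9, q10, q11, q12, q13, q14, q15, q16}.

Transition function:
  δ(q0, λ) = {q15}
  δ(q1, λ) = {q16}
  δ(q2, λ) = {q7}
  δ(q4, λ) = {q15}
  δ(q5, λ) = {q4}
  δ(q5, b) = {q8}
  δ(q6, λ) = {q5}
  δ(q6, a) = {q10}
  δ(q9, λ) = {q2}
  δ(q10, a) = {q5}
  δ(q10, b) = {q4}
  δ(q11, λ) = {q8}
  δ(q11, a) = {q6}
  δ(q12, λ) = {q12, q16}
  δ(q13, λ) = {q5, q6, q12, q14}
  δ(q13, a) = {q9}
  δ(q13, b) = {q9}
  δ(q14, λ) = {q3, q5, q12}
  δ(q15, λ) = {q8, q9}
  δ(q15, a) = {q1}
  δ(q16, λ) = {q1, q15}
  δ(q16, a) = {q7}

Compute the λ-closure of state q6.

{q2, q4, q5, q6, q7, q8, q9, q15}

Start with {q6}.
From q6 via λ: add q5.
From q5 via λ: add q4.
From q4 via λ: add q15.
From q15 via λ: add q8, q9.
From q9 via λ: add q2.
From q2 via λ: add q7.
No new states can be added; the closed set is {q2, q4, q5, q6, q7, q8, q9, q15}.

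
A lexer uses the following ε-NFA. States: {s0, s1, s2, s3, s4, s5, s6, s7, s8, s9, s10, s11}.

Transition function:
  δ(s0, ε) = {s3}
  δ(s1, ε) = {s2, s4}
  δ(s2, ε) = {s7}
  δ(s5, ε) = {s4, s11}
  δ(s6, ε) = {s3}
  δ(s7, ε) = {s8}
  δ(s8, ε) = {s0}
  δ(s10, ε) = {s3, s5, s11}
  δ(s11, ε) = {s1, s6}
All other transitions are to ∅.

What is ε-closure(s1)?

{s0, s1, s2, s3, s4, s7, s8}

Start with {s1}.
From s1 via ε: add s2, s4.
From s2 via ε: add s7.
From s7 via ε: add s8.
From s8 via ε: add s0.
From s0 via ε: add s3.
No new states can be added; the closed set is {s0, s1, s2, s3, s4, s7, s8}.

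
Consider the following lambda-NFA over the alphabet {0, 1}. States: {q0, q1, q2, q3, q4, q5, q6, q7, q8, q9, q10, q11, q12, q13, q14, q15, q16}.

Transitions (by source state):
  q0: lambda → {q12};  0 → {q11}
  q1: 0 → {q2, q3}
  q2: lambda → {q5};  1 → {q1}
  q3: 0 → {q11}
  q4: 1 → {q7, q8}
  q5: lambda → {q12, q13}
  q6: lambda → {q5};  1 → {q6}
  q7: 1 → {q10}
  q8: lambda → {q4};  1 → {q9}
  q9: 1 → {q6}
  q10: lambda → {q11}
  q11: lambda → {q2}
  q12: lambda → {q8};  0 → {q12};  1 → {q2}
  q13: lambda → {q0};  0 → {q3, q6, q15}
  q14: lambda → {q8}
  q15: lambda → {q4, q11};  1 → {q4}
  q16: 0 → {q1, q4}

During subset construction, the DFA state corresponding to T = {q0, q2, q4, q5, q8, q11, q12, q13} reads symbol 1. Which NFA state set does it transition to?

q2 on 1 → {q1}.
q4 on 1 → {q7, q8}.
q8 on 1 → {q9}.
q12 on 1 → {q2}.
No 1-transition from q0, q5, q11, q13.
Union after reading 1: {q1, q2, q7, q8, q9}.
Now take the lambda-closure:
From q2 via lambda: add q5.
From q8 via lambda: add q4.
From q5 via lambda: add q12, q13.
From q13 via lambda: add q0.
No new states can be added; the closed set is {q0, q1, q2, q4, q5, q7, q8, q9, q12, q13}.

{q0, q1, q2, q4, q5, q7, q8, q9, q12, q13}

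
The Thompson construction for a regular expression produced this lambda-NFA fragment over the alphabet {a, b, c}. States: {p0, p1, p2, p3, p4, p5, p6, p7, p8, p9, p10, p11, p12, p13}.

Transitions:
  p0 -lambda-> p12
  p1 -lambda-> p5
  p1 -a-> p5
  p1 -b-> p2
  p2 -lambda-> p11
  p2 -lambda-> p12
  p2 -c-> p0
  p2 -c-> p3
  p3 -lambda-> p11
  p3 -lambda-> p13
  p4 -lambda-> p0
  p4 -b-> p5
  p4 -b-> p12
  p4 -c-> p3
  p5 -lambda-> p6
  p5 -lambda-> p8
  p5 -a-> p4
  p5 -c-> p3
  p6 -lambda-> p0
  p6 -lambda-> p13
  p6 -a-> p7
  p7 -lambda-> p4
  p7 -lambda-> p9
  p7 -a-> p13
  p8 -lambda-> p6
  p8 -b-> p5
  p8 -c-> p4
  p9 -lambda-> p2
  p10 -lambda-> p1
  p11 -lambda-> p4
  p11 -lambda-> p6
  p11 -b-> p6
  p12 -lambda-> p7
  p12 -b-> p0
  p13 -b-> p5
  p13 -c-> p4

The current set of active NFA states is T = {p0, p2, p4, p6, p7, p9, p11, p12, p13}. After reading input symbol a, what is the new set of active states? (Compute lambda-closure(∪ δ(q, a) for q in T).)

{p0, p2, p4, p6, p7, p9, p11, p12, p13}

p6 on a → {p7}.
p7 on a → {p13}.
No a-transition from p0, p2, p4, p9, p11, p12, p13.
Union after reading a: {p7, p13}.
Now take the lambda-closure:
From p7 via lambda: add p4, p9.
From p4 via lambda: add p0.
From p9 via lambda: add p2.
From p0 via lambda: add p12.
From p2 via lambda: add p11.
From p11 via lambda: add p6.
No new states can be added; the closed set is {p0, p2, p4, p6, p7, p9, p11, p12, p13}.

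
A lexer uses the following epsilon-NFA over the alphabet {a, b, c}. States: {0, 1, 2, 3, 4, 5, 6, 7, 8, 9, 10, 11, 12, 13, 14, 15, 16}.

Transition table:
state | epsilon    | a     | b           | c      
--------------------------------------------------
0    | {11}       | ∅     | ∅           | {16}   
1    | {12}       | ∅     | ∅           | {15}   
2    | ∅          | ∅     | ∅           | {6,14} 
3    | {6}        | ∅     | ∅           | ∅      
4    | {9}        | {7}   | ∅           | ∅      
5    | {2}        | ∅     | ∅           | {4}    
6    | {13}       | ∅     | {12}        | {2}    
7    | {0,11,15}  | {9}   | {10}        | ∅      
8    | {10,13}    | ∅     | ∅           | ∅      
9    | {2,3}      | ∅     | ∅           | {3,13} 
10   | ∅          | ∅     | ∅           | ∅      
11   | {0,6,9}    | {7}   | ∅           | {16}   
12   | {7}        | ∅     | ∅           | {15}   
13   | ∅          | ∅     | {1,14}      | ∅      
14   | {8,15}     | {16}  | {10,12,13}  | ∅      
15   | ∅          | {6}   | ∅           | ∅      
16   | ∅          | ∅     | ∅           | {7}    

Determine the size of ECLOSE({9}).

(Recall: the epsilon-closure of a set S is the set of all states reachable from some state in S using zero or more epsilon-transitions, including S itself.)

Start with {9}.
From 9 via epsilon: add 2, 3.
From 3 via epsilon: add 6.
From 6 via epsilon: add 13.
epsilon-closure = {2, 3, 6, 9, 13}, which has 5 states.

5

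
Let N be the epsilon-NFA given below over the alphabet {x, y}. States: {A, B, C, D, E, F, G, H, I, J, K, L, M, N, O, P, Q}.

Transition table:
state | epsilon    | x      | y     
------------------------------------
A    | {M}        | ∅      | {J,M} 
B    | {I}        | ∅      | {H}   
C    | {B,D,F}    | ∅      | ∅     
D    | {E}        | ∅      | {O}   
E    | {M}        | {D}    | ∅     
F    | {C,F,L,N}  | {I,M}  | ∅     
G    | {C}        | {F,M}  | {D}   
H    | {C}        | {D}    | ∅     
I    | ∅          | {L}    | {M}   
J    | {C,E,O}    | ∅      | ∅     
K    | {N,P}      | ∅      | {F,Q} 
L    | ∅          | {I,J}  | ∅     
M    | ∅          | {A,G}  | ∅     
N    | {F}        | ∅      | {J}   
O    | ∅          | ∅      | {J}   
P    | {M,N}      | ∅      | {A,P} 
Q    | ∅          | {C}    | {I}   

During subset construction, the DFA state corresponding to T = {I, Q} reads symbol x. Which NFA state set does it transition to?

I on x → {L}.
Q on x → {C}.
Union after reading x: {C, L}.
Now take the epsilon-closure:
From C via epsilon: add B, D, F.
From B via epsilon: add I.
From D via epsilon: add E.
From F via epsilon: add N.
From E via epsilon: add M.
No new states can be added; the closed set is {B, C, D, E, F, I, L, M, N}.

{B, C, D, E, F, I, L, M, N}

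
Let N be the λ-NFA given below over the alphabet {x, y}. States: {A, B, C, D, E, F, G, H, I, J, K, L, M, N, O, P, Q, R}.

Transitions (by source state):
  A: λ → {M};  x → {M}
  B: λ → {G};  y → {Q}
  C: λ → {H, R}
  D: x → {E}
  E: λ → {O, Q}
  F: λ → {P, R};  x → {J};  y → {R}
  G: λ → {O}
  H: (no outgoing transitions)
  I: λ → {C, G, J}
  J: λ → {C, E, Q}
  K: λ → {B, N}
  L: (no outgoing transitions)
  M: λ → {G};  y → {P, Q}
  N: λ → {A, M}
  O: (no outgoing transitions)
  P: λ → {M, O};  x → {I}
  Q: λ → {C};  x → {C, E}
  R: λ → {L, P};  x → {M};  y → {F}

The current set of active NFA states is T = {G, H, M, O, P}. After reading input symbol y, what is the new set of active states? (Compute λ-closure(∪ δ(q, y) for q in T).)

M on y → {P, Q}.
No y-transition from G, H, O, P.
Union after reading y: {P, Q}.
Now take the λ-closure:
From P via λ: add M, O.
From Q via λ: add C.
From C via λ: add H, R.
From M via λ: add G.
From R via λ: add L.
No new states can be added; the closed set is {C, G, H, L, M, O, P, Q, R}.

{C, G, H, L, M, O, P, Q, R}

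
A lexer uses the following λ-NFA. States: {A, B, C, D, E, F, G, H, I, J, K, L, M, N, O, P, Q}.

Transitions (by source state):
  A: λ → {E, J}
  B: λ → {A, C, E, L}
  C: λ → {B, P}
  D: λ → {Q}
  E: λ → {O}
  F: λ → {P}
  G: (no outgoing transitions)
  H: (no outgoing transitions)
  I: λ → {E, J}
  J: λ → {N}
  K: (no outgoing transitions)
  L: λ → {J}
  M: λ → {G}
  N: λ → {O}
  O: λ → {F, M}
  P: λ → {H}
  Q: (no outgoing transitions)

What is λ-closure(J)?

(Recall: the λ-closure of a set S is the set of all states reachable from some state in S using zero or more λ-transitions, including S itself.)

{F, G, H, J, M, N, O, P}

Start with {J}.
From J via λ: add N.
From N via λ: add O.
From O via λ: add F, M.
From F via λ: add P.
From M via λ: add G.
From P via λ: add H.
No new states can be added; the closed set is {F, G, H, J, M, N, O, P}.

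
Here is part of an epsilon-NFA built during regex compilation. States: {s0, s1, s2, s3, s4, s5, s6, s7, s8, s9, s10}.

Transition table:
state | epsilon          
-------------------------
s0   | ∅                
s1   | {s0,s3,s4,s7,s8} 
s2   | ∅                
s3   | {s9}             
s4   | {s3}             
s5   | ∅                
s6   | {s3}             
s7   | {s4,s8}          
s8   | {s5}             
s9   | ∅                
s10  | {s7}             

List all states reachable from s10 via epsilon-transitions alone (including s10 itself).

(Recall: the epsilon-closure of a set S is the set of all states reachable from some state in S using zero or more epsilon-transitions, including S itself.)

{s3, s4, s5, s7, s8, s9, s10}

Start with {s10}.
From s10 via epsilon: add s7.
From s7 via epsilon: add s4, s8.
From s4 via epsilon: add s3.
From s8 via epsilon: add s5.
From s3 via epsilon: add s9.
No new states can be added; the closed set is {s3, s4, s5, s7, s8, s9, s10}.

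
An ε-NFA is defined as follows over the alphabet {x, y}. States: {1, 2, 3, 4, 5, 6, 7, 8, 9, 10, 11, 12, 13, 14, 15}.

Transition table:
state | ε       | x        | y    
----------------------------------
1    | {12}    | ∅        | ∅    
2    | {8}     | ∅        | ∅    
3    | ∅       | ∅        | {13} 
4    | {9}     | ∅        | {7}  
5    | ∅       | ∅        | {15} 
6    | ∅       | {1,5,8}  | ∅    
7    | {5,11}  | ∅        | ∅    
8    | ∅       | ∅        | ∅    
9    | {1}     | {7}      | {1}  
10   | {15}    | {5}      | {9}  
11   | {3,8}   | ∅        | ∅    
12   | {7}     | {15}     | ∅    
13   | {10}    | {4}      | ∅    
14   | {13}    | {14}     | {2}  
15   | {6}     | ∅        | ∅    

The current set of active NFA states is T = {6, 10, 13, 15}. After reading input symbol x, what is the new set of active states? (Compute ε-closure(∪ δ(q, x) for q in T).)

6 on x → {1, 5, 8}.
10 on x → {5}.
13 on x → {4}.
No x-transition from 15.
Union after reading x: {1, 4, 5, 8}.
Now take the ε-closure:
From 1 via ε: add 12.
From 4 via ε: add 9.
From 12 via ε: add 7.
From 7 via ε: add 11.
From 11 via ε: add 3.
No new states can be added; the closed set is {1, 3, 4, 5, 7, 8, 9, 11, 12}.

{1, 3, 4, 5, 7, 8, 9, 11, 12}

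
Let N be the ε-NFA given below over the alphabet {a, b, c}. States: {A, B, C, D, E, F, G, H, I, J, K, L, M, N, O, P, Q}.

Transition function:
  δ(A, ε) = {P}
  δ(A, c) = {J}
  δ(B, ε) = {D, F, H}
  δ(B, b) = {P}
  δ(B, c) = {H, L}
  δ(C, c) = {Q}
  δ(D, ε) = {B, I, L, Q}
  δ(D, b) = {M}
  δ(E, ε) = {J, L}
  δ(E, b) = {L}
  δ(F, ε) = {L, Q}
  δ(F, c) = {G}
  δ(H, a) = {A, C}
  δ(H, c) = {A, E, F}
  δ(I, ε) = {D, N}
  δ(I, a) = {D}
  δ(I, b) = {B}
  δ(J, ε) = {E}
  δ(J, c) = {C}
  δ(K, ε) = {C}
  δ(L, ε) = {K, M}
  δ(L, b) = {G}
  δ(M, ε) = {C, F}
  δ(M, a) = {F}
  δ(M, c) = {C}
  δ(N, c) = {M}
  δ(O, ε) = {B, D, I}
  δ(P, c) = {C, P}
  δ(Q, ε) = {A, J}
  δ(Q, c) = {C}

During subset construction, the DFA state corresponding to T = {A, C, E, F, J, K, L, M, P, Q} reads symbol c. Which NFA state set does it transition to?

{A, C, E, F, G, J, K, L, M, P, Q}

A on c → {J}.
C on c → {Q}.
F on c → {G}.
J on c → {C}.
M on c → {C}.
P on c → {C, P}.
Q on c → {C}.
No c-transition from E, K, L.
Union after reading c: {C, G, J, P, Q}.
Now take the ε-closure:
From J via ε: add E.
From Q via ε: add A.
From E via ε: add L.
From L via ε: add K, M.
From M via ε: add F.
No new states can be added; the closed set is {A, C, E, F, G, J, K, L, M, P, Q}.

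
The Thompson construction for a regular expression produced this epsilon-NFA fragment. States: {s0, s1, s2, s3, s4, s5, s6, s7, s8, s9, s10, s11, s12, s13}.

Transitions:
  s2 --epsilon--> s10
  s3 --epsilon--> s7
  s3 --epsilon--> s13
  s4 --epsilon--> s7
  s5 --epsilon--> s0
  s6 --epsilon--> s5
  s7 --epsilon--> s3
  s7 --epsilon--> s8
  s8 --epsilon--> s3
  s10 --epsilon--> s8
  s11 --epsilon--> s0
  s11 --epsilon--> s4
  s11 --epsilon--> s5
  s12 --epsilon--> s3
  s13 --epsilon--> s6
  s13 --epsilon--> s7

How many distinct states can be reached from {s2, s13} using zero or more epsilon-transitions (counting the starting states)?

Start with {s2, s13}.
From s2 via epsilon: add s10.
From s13 via epsilon: add s6, s7.
From s6 via epsilon: add s5.
From s7 via epsilon: add s3, s8.
From s5 via epsilon: add s0.
epsilon-closure = {s0, s2, s3, s5, s6, s7, s8, s10, s13}, which has 9 states.

9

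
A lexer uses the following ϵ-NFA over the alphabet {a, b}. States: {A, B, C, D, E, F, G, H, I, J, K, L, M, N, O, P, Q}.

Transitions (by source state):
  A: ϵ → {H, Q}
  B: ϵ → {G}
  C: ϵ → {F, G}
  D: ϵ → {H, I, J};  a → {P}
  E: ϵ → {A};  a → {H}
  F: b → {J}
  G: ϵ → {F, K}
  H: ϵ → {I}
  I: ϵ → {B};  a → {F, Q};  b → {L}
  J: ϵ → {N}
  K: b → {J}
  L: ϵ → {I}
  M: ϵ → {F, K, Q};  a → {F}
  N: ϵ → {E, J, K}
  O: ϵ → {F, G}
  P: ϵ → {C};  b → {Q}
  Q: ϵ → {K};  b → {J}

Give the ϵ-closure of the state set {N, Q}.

Start with {N, Q}.
From N via ϵ: add E, J, K.
From E via ϵ: add A.
From A via ϵ: add H.
From H via ϵ: add I.
From I via ϵ: add B.
From B via ϵ: add G.
From G via ϵ: add F.
No new states can be added; the closed set is {A, B, E, F, G, H, I, J, K, N, Q}.

{A, B, E, F, G, H, I, J, K, N, Q}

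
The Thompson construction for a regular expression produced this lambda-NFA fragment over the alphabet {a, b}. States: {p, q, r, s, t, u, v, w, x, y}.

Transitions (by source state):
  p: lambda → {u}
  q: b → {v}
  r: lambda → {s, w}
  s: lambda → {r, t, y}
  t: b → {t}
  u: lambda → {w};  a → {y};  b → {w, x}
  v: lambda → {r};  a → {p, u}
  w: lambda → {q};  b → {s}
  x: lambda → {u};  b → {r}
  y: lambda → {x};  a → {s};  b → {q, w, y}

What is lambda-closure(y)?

{q, u, w, x, y}

Start with {y}.
From y via lambda: add x.
From x via lambda: add u.
From u via lambda: add w.
From w via lambda: add q.
No new states can be added; the closed set is {q, u, w, x, y}.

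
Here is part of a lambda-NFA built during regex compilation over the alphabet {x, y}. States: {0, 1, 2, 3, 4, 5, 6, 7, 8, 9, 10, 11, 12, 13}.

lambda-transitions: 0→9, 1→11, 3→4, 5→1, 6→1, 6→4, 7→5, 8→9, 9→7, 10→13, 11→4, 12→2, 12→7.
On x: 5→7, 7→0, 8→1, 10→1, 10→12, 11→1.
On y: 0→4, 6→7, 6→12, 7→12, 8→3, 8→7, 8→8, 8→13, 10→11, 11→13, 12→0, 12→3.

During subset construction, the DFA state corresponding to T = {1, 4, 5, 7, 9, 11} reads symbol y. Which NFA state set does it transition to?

{1, 2, 4, 5, 7, 11, 12, 13}

7 on y → {12}.
11 on y → {13}.
No y-transition from 1, 4, 5, 9.
Union after reading y: {12, 13}.
Now take the lambda-closure:
From 12 via lambda: add 2, 7.
From 7 via lambda: add 5.
From 5 via lambda: add 1.
From 1 via lambda: add 11.
From 11 via lambda: add 4.
No new states can be added; the closed set is {1, 2, 4, 5, 7, 11, 12, 13}.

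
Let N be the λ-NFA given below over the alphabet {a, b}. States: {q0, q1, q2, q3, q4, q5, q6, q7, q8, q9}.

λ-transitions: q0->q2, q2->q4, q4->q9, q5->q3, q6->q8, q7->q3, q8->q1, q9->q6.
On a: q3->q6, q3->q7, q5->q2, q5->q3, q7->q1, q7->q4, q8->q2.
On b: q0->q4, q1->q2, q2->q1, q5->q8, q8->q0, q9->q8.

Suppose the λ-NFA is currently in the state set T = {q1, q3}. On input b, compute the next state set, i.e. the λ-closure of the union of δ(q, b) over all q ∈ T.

q1 on b → {q2}.
No b-transition from q3.
Union after reading b: {q2}.
Now take the λ-closure:
From q2 via λ: add q4.
From q4 via λ: add q9.
From q9 via λ: add q6.
From q6 via λ: add q8.
From q8 via λ: add q1.
No new states can be added; the closed set is {q1, q2, q4, q6, q8, q9}.

{q1, q2, q4, q6, q8, q9}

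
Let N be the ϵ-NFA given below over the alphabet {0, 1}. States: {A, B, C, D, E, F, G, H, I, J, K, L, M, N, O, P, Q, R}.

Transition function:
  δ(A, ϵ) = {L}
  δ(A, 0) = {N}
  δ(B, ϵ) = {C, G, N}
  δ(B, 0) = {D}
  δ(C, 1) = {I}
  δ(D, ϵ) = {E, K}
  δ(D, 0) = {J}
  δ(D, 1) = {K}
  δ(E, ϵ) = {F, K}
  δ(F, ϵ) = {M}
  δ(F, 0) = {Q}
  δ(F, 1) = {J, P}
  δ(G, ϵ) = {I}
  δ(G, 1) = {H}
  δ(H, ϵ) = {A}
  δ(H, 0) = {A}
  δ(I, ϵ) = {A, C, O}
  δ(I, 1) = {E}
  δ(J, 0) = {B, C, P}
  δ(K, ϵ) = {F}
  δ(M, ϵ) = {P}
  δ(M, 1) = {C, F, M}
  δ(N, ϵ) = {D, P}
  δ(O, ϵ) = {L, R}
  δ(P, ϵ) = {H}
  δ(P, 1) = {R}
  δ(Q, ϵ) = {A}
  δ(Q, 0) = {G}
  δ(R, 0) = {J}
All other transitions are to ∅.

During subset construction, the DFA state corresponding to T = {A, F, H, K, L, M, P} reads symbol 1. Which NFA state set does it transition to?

F on 1 → {J, P}.
M on 1 → {C, F, M}.
P on 1 → {R}.
No 1-transition from A, H, K, L.
Union after reading 1: {C, F, J, M, P, R}.
Now take the ϵ-closure:
From P via ϵ: add H.
From H via ϵ: add A.
From A via ϵ: add L.
No new states can be added; the closed set is {A, C, F, H, J, L, M, P, R}.

{A, C, F, H, J, L, M, P, R}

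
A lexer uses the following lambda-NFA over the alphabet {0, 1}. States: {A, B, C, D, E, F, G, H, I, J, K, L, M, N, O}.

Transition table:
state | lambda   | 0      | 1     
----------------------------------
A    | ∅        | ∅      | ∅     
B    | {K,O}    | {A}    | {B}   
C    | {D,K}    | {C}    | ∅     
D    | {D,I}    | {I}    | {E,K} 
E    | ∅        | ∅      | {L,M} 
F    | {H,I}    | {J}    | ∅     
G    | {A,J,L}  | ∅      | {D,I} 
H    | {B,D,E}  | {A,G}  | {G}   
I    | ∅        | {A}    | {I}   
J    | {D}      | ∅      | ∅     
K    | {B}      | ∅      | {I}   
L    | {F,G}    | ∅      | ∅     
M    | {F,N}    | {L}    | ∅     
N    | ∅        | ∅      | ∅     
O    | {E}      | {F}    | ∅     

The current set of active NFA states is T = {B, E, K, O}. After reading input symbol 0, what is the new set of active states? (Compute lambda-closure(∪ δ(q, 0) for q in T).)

B on 0 → {A}.
O on 0 → {F}.
No 0-transition from E, K.
Union after reading 0: {A, F}.
Now take the lambda-closure:
From F via lambda: add H, I.
From H via lambda: add B, D, E.
From B via lambda: add K, O.
No new states can be added; the closed set is {A, B, D, E, F, H, I, K, O}.

{A, B, D, E, F, H, I, K, O}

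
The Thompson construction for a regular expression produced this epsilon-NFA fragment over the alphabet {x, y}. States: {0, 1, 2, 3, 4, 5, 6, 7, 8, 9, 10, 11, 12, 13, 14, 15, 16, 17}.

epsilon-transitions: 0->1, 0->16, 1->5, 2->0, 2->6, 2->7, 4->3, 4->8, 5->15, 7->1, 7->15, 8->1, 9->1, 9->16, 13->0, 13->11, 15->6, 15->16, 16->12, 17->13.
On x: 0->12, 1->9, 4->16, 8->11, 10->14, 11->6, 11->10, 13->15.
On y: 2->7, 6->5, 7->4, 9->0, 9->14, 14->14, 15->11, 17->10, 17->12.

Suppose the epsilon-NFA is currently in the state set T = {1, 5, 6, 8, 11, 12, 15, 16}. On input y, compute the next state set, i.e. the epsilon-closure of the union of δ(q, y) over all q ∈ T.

6 on y → {5}.
15 on y → {11}.
No y-transition from 1, 5, 8, 11, 12, 16.
Union after reading y: {5, 11}.
Now take the epsilon-closure:
From 5 via epsilon: add 15.
From 15 via epsilon: add 6, 16.
From 16 via epsilon: add 12.
No new states can be added; the closed set is {5, 6, 11, 12, 15, 16}.

{5, 6, 11, 12, 15, 16}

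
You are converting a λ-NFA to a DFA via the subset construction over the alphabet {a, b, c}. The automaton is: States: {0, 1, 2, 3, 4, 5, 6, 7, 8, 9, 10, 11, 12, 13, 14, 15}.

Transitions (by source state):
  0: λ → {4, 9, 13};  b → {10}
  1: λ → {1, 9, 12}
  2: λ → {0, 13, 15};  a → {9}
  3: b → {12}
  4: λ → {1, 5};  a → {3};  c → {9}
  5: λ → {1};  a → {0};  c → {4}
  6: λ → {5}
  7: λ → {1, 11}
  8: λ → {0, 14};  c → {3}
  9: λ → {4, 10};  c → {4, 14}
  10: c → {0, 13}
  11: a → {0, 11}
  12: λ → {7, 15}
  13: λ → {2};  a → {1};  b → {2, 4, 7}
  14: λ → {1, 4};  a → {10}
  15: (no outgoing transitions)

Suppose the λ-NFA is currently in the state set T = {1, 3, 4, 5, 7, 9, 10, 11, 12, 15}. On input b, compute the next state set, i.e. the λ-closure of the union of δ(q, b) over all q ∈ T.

3 on b → {12}.
No b-transition from 1, 4, 5, 7, 9, 10, 11, 12, 15.
Union after reading b: {12}.
Now take the λ-closure:
From 12 via λ: add 7, 15.
From 7 via λ: add 1, 11.
From 1 via λ: add 9.
From 9 via λ: add 4, 10.
From 4 via λ: add 5.
No new states can be added; the closed set is {1, 4, 5, 7, 9, 10, 11, 12, 15}.

{1, 4, 5, 7, 9, 10, 11, 12, 15}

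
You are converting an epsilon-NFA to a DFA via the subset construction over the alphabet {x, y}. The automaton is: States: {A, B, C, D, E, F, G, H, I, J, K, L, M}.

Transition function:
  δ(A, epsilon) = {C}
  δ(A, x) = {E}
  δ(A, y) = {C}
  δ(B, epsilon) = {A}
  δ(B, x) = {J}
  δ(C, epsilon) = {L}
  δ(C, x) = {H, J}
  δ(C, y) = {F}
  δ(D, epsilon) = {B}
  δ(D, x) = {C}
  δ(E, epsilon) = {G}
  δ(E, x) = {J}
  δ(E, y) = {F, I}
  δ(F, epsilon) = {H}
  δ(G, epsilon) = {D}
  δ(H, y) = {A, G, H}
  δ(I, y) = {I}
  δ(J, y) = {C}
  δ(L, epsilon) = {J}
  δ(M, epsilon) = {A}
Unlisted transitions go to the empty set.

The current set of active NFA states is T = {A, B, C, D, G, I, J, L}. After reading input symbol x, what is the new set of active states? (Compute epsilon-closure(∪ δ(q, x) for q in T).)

A on x → {E}.
B on x → {J}.
C on x → {H, J}.
D on x → {C}.
No x-transition from G, I, J, L.
Union after reading x: {C, E, H, J}.
Now take the epsilon-closure:
From C via epsilon: add L.
From E via epsilon: add G.
From G via epsilon: add D.
From D via epsilon: add B.
From B via epsilon: add A.
No new states can be added; the closed set is {A, B, C, D, E, G, H, J, L}.

{A, B, C, D, E, G, H, J, L}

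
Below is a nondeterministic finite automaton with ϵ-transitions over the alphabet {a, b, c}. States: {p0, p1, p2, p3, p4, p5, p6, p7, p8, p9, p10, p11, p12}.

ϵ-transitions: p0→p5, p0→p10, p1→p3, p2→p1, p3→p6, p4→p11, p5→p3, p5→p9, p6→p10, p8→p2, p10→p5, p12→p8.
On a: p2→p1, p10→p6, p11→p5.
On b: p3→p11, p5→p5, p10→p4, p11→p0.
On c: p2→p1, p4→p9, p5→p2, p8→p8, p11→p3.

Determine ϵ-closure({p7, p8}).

Start with {p7, p8}.
From p8 via ϵ: add p2.
From p2 via ϵ: add p1.
From p1 via ϵ: add p3.
From p3 via ϵ: add p6.
From p6 via ϵ: add p10.
From p10 via ϵ: add p5.
From p5 via ϵ: add p9.
No new states can be added; the closed set is {p1, p2, p3, p5, p6, p7, p8, p9, p10}.

{p1, p2, p3, p5, p6, p7, p8, p9, p10}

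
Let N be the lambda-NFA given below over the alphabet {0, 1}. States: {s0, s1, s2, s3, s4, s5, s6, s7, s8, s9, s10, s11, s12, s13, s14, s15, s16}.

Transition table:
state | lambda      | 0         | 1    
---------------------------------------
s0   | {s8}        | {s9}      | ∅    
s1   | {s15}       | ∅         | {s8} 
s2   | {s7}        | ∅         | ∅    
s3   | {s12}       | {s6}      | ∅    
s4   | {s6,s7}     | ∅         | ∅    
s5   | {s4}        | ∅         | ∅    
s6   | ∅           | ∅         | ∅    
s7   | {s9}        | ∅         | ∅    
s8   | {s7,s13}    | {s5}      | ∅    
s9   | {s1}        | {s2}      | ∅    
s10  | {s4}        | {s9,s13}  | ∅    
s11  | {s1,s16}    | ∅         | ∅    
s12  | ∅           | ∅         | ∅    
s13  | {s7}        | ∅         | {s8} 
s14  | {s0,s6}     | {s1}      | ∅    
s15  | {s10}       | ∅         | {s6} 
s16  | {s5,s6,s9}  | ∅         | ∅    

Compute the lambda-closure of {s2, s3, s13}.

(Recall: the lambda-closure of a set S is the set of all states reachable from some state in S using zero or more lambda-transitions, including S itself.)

Start with {s2, s3, s13}.
From s2 via lambda: add s7.
From s3 via lambda: add s12.
From s7 via lambda: add s9.
From s9 via lambda: add s1.
From s1 via lambda: add s15.
From s15 via lambda: add s10.
From s10 via lambda: add s4.
From s4 via lambda: add s6.
No new states can be added; the closed set is {s1, s2, s3, s4, s6, s7, s9, s10, s12, s13, s15}.

{s1, s2, s3, s4, s6, s7, s9, s10, s12, s13, s15}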